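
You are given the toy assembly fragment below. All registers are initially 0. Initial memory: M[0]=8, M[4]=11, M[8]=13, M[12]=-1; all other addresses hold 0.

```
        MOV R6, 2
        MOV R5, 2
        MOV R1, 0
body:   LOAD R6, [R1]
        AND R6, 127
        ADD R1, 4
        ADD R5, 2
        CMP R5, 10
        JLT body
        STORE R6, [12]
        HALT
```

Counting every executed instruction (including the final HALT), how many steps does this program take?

after MOV R6, 2: R6=2
after MOV R5, 2: R5=2
after MOV R1, 0: R1=0
after LOAD R6, [R1]: R6=M[0]=8
after AND R6, 127: R6=8&127=8
after ADD R1, 4: R1=0+4=4
after ADD R5, 2: R5=2+2=4
CMP R5, 10  (cmp 4,10)
JLT body: taken
after LOAD R6, [R1]: R6=M[4]=11
after AND R6, 127: R6=11&127=11
after ADD R1, 4: R1=4+4=8
after ADD R5, 2: R5=4+2=6
CMP R5, 10  (cmp 6,10)
JLT body: taken
after LOAD R6, [R1]: R6=M[8]=13
after AND R6, 127: R6=13&127=13
after ADD R1, 4: R1=8+4=12
after ADD R5, 2: R5=6+2=8
CMP R5, 10  (cmp 8,10)
JLT body: taken
after LOAD R6, [R1]: R6=M[12]=-1
after AND R6, 127: R6=(-1)&127=127
after ADD R1, 4: R1=12+4=16
after ADD R5, 2: R5=8+2=10
CMP R5, 10  (cmp 10,10)
JLT body: not taken
STORE R6, [12] → M[12]=127
halt.
Total executed instructions: 29.

29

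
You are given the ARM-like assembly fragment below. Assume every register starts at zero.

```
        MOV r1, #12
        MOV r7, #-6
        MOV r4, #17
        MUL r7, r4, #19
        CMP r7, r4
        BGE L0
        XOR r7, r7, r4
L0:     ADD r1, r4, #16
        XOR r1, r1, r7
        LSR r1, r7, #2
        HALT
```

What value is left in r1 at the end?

r1=12
r7=-6
r4=17
r7=17*19=323
CMP r7, r4  (cmp 323,17)
BGE L0: taken
r1=17+16=33
r1=33^323=354
r1=323>>2=80
halt.

80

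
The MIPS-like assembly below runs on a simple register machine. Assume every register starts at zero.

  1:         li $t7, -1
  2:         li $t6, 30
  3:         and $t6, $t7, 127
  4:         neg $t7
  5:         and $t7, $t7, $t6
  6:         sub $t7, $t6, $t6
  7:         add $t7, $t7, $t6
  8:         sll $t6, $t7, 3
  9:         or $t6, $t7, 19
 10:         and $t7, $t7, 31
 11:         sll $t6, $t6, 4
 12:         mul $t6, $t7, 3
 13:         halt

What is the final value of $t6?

93

after li $t7, -1: $t7=-1
after li $t6, 30: $t6=30
after and $t6, $t7, 127: $t6=(-1)&127=127
after neg $t7: $t7=-(-1)=1
after and $t7, $t7, $t6: $t7=1&127=1
after sub $t7, $t6, $t6: $t7=127-127=0
after add $t7, $t7, $t6: $t7=0+127=127
after sll $t6, $t7, 3: $t6=127<<3=1016
after or $t6, $t7, 19: $t6=127|19=127
after and $t7, $t7, 31: $t7=127&31=31
after sll $t6, $t6, 4: $t6=127<<4=2032
after mul $t6, $t7, 3: $t6=31*3=93
halt.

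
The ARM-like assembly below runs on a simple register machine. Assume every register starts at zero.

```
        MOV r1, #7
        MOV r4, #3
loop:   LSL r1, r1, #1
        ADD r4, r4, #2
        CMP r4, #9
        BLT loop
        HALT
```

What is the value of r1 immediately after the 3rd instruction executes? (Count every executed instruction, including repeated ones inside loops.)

MOV r1, #7 → r1=7
MOV r4, #3 → r4=3
LSL r1, r1, #1 → r1=7<<1=14
After step 3: r1 = 14.

14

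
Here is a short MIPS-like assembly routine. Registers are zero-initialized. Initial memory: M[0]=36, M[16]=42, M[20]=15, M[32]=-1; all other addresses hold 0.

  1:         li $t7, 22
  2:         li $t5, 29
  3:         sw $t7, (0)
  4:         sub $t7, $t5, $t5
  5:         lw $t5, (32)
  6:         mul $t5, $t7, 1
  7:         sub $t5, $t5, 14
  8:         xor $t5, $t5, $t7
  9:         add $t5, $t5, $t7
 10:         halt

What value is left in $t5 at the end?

li $t7, 22 → $t7=22
li $t5, 29 → $t5=29
sw $t7, (0) → M[0]=22
sub $t7, $t5, $t5 → $t7=29-29=0
lw $t5, (32) → $t5=M[32]=-1
mul $t5, $t7, 1 → $t5=0*1=0
sub $t5, $t5, 14 → $t5=0-14=-14
xor $t5, $t5, $t7 → $t5=(-14)^0=-14
add $t5, $t5, $t7 → $t5=(-14)+0=-14
halt.

-14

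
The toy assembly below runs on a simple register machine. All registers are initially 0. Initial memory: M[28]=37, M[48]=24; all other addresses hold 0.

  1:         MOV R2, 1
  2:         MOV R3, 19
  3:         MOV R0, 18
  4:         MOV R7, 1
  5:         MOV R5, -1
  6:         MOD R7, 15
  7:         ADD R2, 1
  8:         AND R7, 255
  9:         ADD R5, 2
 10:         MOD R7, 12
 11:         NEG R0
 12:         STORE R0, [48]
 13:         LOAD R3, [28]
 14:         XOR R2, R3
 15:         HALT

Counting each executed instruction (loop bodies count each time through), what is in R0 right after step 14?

-18

MOV R2, 1 → R2=1
MOV R3, 19 → R3=19
MOV R0, 18 → R0=18
MOV R7, 1 → R7=1
MOV R5, -1 → R5=-1
MOD R7, 15 → R7=1%15=1
ADD R2, 1 → R2=1+1=2
AND R7, 255 → R7=1&255=1
ADD R5, 2 → R5=(-1)+2=1
MOD R7, 12 → R7=1%12=1
NEG R0 → R0=-(18)=-18
STORE R0, [48] → M[48]=-18
LOAD R3, [28] → R3=M[28]=37
XOR R2, R3 → R2=2^37=39
After step 14: R0 = -18.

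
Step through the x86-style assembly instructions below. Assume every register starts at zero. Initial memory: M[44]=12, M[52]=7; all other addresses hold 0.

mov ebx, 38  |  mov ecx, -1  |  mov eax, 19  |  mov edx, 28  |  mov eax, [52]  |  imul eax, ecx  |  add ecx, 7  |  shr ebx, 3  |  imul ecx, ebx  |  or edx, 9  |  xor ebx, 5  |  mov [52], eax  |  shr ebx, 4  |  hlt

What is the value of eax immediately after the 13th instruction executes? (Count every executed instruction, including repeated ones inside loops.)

after mov ebx, 38: ebx=38
after mov ecx, -1: ecx=-1
after mov eax, 19: eax=19
after mov edx, 28: edx=28
after mov eax, [52]: eax=M[52]=7
after imul eax, ecx: eax=7*(-1)=-7
after add ecx, 7: ecx=(-1)+7=6
after shr ebx, 3: ebx=38>>3=4
after imul ecx, ebx: ecx=6*4=24
after or edx, 9: edx=28|9=29
after xor ebx, 5: ebx=4^5=1
mov [52], eax → M[52]=-7
after shr ebx, 4: ebx=1>>4=0
After step 13: eax = -7.

-7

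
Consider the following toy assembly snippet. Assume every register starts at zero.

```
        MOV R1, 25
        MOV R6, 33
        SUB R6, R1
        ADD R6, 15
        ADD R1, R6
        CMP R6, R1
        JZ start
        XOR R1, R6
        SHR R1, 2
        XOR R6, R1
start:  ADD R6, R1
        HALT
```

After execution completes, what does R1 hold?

9

R1=25
R6=33
R6=33-25=8
R6=8+15=23
R1=25+23=48
CMP R6, R1  (cmp 23,48)
JZ start: not taken
R1=48^23=39
R1=39>>2=9
R6=23^9=30
R6=30+9=39
halt.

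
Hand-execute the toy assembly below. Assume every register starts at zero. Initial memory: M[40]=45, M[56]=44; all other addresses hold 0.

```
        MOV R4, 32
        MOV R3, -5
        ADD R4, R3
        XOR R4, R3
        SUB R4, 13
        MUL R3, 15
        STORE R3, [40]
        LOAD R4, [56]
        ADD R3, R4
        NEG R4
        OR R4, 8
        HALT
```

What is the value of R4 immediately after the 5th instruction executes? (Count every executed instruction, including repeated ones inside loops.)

after MOV R4, 32: R4=32
after MOV R3, -5: R3=-5
after ADD R4, R3: R4=32+(-5)=27
after XOR R4, R3: R4=27^(-5)=-32
after SUB R4, 13: R4=(-32)-13=-45
After step 5: R4 = -45.

-45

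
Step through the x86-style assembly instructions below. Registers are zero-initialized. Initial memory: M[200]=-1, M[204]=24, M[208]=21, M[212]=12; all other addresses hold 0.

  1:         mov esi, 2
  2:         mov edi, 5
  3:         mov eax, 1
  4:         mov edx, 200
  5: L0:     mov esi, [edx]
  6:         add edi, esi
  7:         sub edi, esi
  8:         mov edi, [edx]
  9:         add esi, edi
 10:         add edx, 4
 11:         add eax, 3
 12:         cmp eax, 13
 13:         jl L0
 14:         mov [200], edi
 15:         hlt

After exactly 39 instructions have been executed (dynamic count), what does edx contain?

mov esi, 2 → esi=2
mov edi, 5 → edi=5
mov eax, 1 → eax=1
mov edx, 200 → edx=200
mov esi, [edx] → esi=M[200]=-1
add edi, esi → edi=5+(-1)=4
sub edi, esi → edi=4-(-1)=5
mov edi, [edx] → edi=M[200]=-1
add esi, edi → esi=(-1)+(-1)=-2
add edx, 4 → edx=200+4=204
add eax, 3 → eax=1+3=4
cmp eax, 13  (cmp 4,13)
jl L0: taken
mov esi, [edx] → esi=M[204]=24
add edi, esi → edi=(-1)+24=23
sub edi, esi → edi=23-24=-1
mov edi, [edx] → edi=M[204]=24
add esi, edi → esi=24+24=48
add edx, 4 → edx=204+4=208
add eax, 3 → eax=4+3=7
cmp eax, 13  (cmp 7,13)
jl L0: taken
mov esi, [edx] → esi=M[208]=21
add edi, esi → edi=24+21=45
sub edi, esi → edi=45-21=24
mov edi, [edx] → edi=M[208]=21
add esi, edi → esi=21+21=42
add edx, 4 → edx=208+4=212
add eax, 3 → eax=7+3=10
cmp eax, 13  (cmp 10,13)
jl L0: taken
mov esi, [edx] → esi=M[212]=12
add edi, esi → edi=21+12=33
sub edi, esi → edi=33-12=21
mov edi, [edx] → edi=M[212]=12
add esi, edi → esi=12+12=24
add edx, 4 → edx=212+4=216
add eax, 3 → eax=10+3=13
cmp eax, 13  (cmp 13,13)
After step 39: edx = 216.

216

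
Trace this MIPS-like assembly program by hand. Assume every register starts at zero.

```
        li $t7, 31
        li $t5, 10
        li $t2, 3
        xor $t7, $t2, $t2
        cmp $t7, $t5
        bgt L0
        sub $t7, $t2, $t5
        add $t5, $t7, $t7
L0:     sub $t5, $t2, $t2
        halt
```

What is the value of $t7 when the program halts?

after li $t7, 31: $t7=31
after li $t5, 10: $t5=10
after li $t2, 3: $t2=3
after xor $t7, $t2, $t2: $t7=3^3=0
cmp $t7, $t5  (cmp 0,10)
bgt L0: not taken
after sub $t7, $t2, $t5: $t7=3-10=-7
after add $t5, $t7, $t7: $t5=(-7)+(-7)=-14
after sub $t5, $t2, $t2: $t5=3-3=0
halt.

-7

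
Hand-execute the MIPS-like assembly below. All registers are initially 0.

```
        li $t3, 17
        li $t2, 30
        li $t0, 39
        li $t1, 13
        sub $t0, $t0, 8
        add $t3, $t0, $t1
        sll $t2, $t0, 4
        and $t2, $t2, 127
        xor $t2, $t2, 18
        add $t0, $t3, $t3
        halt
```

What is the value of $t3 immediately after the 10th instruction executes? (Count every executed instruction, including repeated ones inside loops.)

44

$t3=17
$t2=30
$t0=39
$t1=13
$t0=39-8=31
$t3=31+13=44
$t2=31<<4=496
$t2=496&127=112
$t2=112^18=98
$t0=44+44=88
After step 10: $t3 = 44.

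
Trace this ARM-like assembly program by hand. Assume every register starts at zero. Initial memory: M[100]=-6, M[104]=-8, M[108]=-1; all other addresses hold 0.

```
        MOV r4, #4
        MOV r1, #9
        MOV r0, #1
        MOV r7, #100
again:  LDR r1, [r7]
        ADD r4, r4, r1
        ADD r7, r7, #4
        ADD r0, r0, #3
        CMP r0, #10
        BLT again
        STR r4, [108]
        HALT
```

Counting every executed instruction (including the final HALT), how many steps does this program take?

after MOV r4, #4: r4=4
after MOV r1, #9: r1=9
after MOV r0, #1: r0=1
after MOV r7, #100: r7=100
after LDR r1, [r7]: r1=M[100]=-6
after ADD r4, r4, r1: r4=4+(-6)=-2
after ADD r7, r7, #4: r7=100+4=104
after ADD r0, r0, #3: r0=1+3=4
CMP r0, #10  (cmp 4,10)
BLT again: taken
after LDR r1, [r7]: r1=M[104]=-8
after ADD r4, r4, r1: r4=(-2)+(-8)=-10
after ADD r7, r7, #4: r7=104+4=108
after ADD r0, r0, #3: r0=4+3=7
CMP r0, #10  (cmp 7,10)
BLT again: taken
after LDR r1, [r7]: r1=M[108]=-1
after ADD r4, r4, r1: r4=(-10)+(-1)=-11
after ADD r7, r7, #4: r7=108+4=112
after ADD r0, r0, #3: r0=7+3=10
CMP r0, #10  (cmp 10,10)
BLT again: not taken
STR r4, [108] → M[108]=-11
halt.
Total executed instructions: 24.

24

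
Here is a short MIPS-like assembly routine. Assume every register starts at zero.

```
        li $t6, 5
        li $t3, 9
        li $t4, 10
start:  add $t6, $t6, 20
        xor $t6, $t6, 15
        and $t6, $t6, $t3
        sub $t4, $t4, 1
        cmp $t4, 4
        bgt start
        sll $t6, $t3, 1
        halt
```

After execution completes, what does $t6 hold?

$t6=5
$t3=9
$t4=10
$t6=5+20=25
$t6=25^15=22
$t6=22&9=0
$t4=10-1=9
cmp $t4, 4  (cmp 9,4)
bgt start: taken
$t6=0+20=20
$t6=20^15=27
$t6=27&9=9
$t4=9-1=8
cmp $t4, 4  (cmp 8,4)
bgt start: taken
$t6=9+20=29
$t6=29^15=18
$t6=18&9=0
$t4=8-1=7
cmp $t4, 4  (cmp 7,4)
bgt start: taken
$t6=0+20=20
$t6=20^15=27
$t6=27&9=9
$t4=7-1=6
cmp $t4, 4  (cmp 6,4)
bgt start: taken
$t6=9+20=29
$t6=29^15=18
$t6=18&9=0
$t4=6-1=5
cmp $t4, 4  (cmp 5,4)
bgt start: taken
$t6=0+20=20
$t6=20^15=27
$t6=27&9=9
$t4=5-1=4
cmp $t4, 4  (cmp 4,4)
bgt start: not taken
$t6=9<<1=18
halt.

18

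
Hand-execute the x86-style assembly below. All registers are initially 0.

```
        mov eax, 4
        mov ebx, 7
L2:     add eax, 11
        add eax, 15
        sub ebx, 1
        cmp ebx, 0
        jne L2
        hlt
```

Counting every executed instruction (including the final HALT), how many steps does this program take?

38

eax=4
ebx=7
eax=4+11=15
eax=15+15=30
ebx=7-1=6
cmp ebx, 0  (cmp 6,0)
jne L2: taken
eax=30+11=41
eax=41+15=56
ebx=6-1=5
cmp ebx, 0  (cmp 5,0)
jne L2: taken
eax=56+11=67
eax=67+15=82
ebx=5-1=4
cmp ebx, 0  (cmp 4,0)
jne L2: taken
eax=82+11=93
eax=93+15=108
ebx=4-1=3
cmp ebx, 0  (cmp 3,0)
jne L2: taken
eax=108+11=119
eax=119+15=134
ebx=3-1=2
cmp ebx, 0  (cmp 2,0)
jne L2: taken
eax=134+11=145
eax=145+15=160
ebx=2-1=1
cmp ebx, 0  (cmp 1,0)
jne L2: taken
eax=160+11=171
eax=171+15=186
ebx=1-1=0
cmp ebx, 0  (cmp 0,0)
jne L2: not taken
halt.
Total executed instructions: 38.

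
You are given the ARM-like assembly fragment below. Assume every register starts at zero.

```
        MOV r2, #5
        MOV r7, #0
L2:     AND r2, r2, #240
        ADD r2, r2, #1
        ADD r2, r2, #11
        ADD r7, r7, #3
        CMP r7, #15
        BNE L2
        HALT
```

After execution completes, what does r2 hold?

r2=5
r7=0
r2=5&240=0
r2=0+1=1
r2=1+11=12
r7=0+3=3
CMP r7, #15  (cmp 3,15)
BNE L2: taken
r2=12&240=0
r2=0+1=1
r2=1+11=12
r7=3+3=6
CMP r7, #15  (cmp 6,15)
BNE L2: taken
r2=12&240=0
r2=0+1=1
r2=1+11=12
r7=6+3=9
CMP r7, #15  (cmp 9,15)
BNE L2: taken
r2=12&240=0
r2=0+1=1
r2=1+11=12
r7=9+3=12
CMP r7, #15  (cmp 12,15)
BNE L2: taken
r2=12&240=0
r2=0+1=1
r2=1+11=12
r7=12+3=15
CMP r7, #15  (cmp 15,15)
BNE L2: not taken
halt.

12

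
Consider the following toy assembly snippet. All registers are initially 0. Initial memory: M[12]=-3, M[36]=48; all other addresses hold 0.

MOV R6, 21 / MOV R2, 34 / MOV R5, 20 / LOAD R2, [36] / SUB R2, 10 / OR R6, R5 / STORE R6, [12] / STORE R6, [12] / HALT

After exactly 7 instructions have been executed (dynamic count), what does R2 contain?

38

R6=21
R2=34
R5=20
R2=M[36]=48
R2=48-10=38
R6=21|20=21
STORE R6, [12] → M[12]=21
After step 7: R2 = 38.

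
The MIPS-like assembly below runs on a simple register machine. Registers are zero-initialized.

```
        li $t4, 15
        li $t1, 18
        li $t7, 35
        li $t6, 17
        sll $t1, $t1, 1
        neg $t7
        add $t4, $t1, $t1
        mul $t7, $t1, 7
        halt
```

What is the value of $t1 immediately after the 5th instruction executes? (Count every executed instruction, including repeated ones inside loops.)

36

after li $t4, 15: $t4=15
after li $t1, 18: $t1=18
after li $t7, 35: $t7=35
after li $t6, 17: $t6=17
after sll $t1, $t1, 1: $t1=18<<1=36
After step 5: $t1 = 36.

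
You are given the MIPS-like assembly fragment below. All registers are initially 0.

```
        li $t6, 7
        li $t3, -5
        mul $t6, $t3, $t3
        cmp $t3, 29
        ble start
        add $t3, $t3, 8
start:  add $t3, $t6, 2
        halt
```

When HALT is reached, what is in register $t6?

25

after li $t6, 7: $t6=7
after li $t3, -5: $t3=-5
after mul $t6, $t3, $t3: $t6=(-5)*(-5)=25
cmp $t3, 29  (cmp -5,29)
ble start: taken
after add $t3, $t6, 2: $t3=25+2=27
halt.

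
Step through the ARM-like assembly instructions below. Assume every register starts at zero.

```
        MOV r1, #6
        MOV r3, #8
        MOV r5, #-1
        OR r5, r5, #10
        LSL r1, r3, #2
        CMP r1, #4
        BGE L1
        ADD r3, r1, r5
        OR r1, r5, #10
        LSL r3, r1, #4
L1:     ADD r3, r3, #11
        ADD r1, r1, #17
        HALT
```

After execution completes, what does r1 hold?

49

MOV r1, #6 → r1=6
MOV r3, #8 → r3=8
MOV r5, #-1 → r5=-1
OR r5, r5, #10 → r5=(-1)|10=-1
LSL r1, r3, #2 → r1=8<<2=32
CMP r1, #4  (cmp 32,4)
BGE L1: taken
ADD r3, r3, #11 → r3=8+11=19
ADD r1, r1, #17 → r1=32+17=49
halt.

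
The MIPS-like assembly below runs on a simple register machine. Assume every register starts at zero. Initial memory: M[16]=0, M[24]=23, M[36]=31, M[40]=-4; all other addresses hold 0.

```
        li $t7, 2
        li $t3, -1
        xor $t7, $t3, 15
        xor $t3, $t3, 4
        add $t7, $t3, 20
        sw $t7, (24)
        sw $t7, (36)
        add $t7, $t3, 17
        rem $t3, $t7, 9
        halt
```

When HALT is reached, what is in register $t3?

after li $t7, 2: $t7=2
after li $t3, -1: $t3=-1
after xor $t7, $t3, 15: $t7=(-1)^15=-16
after xor $t3, $t3, 4: $t3=(-1)^4=-5
after add $t7, $t3, 20: $t7=(-5)+20=15
sw $t7, (24) → M[24]=15
sw $t7, (36) → M[36]=15
after add $t7, $t3, 17: $t7=(-5)+17=12
after rem $t3, $t7, 9: $t3=12%9=3
halt.

3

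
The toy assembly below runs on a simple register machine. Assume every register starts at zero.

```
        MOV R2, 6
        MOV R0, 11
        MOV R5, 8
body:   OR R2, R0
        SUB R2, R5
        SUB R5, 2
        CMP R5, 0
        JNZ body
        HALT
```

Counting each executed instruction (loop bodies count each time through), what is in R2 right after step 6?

7

R2=6
R0=11
R5=8
R2=6|11=15
R2=15-8=7
R5=8-2=6
After step 6: R2 = 7.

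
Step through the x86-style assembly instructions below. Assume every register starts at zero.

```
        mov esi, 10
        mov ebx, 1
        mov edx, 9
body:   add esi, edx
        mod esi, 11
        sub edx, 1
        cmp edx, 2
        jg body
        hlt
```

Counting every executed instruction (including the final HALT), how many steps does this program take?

after mov esi, 10: esi=10
after mov ebx, 1: ebx=1
after mov edx, 9: edx=9
after add esi, edx: esi=10+9=19
after mod esi, 11: esi=19%11=8
after sub edx, 1: edx=9-1=8
cmp edx, 2  (cmp 8,2)
jg body: taken
after add esi, edx: esi=8+8=16
after mod esi, 11: esi=16%11=5
after sub edx, 1: edx=8-1=7
cmp edx, 2  (cmp 7,2)
jg body: taken
after add esi, edx: esi=5+7=12
after mod esi, 11: esi=12%11=1
after sub edx, 1: edx=7-1=6
cmp edx, 2  (cmp 6,2)
jg body: taken
after add esi, edx: esi=1+6=7
after mod esi, 11: esi=7%11=7
after sub edx, 1: edx=6-1=5
cmp edx, 2  (cmp 5,2)
jg body: taken
after add esi, edx: esi=7+5=12
after mod esi, 11: esi=12%11=1
after sub edx, 1: edx=5-1=4
cmp edx, 2  (cmp 4,2)
jg body: taken
after add esi, edx: esi=1+4=5
after mod esi, 11: esi=5%11=5
after sub edx, 1: edx=4-1=3
cmp edx, 2  (cmp 3,2)
jg body: taken
after add esi, edx: esi=5+3=8
after mod esi, 11: esi=8%11=8
after sub edx, 1: edx=3-1=2
cmp edx, 2  (cmp 2,2)
jg body: not taken
halt.
Total executed instructions: 39.

39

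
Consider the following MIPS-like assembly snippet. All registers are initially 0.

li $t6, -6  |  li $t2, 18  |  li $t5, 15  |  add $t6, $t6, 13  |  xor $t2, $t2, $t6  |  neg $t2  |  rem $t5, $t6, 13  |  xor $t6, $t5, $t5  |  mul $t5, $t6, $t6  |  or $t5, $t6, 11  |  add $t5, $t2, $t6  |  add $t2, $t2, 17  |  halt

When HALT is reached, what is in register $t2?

li $t6, -6 → $t6=-6
li $t2, 18 → $t2=18
li $t5, 15 → $t5=15
add $t6, $t6, 13 → $t6=(-6)+13=7
xor $t2, $t2, $t6 → $t2=18^7=21
neg $t2 → $t2=-(21)=-21
rem $t5, $t6, 13 → $t5=7%13=7
xor $t6, $t5, $t5 → $t6=7^7=0
mul $t5, $t6, $t6 → $t5=0*0=0
or $t5, $t6, 11 → $t5=0|11=11
add $t5, $t2, $t6 → $t5=(-21)+0=-21
add $t2, $t2, 17 → $t2=(-21)+17=-4
halt.

-4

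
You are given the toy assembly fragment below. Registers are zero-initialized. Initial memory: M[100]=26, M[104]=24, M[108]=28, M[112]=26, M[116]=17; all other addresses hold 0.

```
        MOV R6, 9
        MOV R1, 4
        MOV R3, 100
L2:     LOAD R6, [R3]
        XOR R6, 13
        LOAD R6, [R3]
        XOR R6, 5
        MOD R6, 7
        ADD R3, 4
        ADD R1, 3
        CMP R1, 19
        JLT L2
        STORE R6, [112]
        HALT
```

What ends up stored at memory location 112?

R6=9
R1=4
R3=100
R6=M[100]=26
R6=26^13=23
R6=M[100]=26
R6=26^5=31
R6=31%7=3
R3=100+4=104
R1=4+3=7
CMP R1, 19  (cmp 7,19)
JLT L2: taken
R6=M[104]=24
R6=24^13=21
R6=M[104]=24
R6=24^5=29
R6=29%7=1
R3=104+4=108
R1=7+3=10
CMP R1, 19  (cmp 10,19)
JLT L2: taken
R6=M[108]=28
R6=28^13=17
R6=M[108]=28
R6=28^5=25
R6=25%7=4
R3=108+4=112
R1=10+3=13
CMP R1, 19  (cmp 13,19)
JLT L2: taken
R6=M[112]=26
R6=26^13=23
R6=M[112]=26
R6=26^5=31
R6=31%7=3
R3=112+4=116
R1=13+3=16
CMP R1, 19  (cmp 16,19)
JLT L2: taken
R6=M[116]=17
R6=17^13=28
R6=M[116]=17
R6=17^5=20
R6=20%7=6
R3=116+4=120
R1=16+3=19
CMP R1, 19  (cmp 19,19)
JLT L2: not taken
STORE R6, [112] → M[112]=6
halt.

6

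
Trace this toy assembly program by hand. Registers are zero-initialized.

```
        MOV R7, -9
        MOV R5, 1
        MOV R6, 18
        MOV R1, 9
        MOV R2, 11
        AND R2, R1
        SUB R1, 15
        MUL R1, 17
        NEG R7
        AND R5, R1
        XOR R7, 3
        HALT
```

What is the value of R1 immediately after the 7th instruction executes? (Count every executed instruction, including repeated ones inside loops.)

-6

R7=-9
R5=1
R6=18
R1=9
R2=11
R2=11&9=9
R1=9-15=-6
After step 7: R1 = -6.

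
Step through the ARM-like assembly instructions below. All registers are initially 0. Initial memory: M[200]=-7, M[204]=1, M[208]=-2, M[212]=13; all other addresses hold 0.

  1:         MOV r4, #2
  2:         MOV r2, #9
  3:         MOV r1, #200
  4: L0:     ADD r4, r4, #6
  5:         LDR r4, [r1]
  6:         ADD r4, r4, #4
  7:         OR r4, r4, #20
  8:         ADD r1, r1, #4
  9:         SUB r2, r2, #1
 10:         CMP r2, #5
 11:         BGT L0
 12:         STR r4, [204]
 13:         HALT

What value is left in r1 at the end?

216

after MOV r4, #2: r4=2
after MOV r2, #9: r2=9
after MOV r1, #200: r1=200
after ADD r4, r4, #6: r4=2+6=8
after LDR r4, [r1]: r4=M[200]=-7
after ADD r4, r4, #4: r4=(-7)+4=-3
after OR r4, r4, #20: r4=(-3)|20=-3
after ADD r1, r1, #4: r1=200+4=204
after SUB r2, r2, #1: r2=9-1=8
CMP r2, #5  (cmp 8,5)
BGT L0: taken
after ADD r4, r4, #6: r4=(-3)+6=3
after LDR r4, [r1]: r4=M[204]=1
after ADD r4, r4, #4: r4=1+4=5
after OR r4, r4, #20: r4=5|20=21
after ADD r1, r1, #4: r1=204+4=208
after SUB r2, r2, #1: r2=8-1=7
CMP r2, #5  (cmp 7,5)
BGT L0: taken
after ADD r4, r4, #6: r4=21+6=27
after LDR r4, [r1]: r4=M[208]=-2
after ADD r4, r4, #4: r4=(-2)+4=2
after OR r4, r4, #20: r4=2|20=22
after ADD r1, r1, #4: r1=208+4=212
after SUB r2, r2, #1: r2=7-1=6
CMP r2, #5  (cmp 6,5)
BGT L0: taken
after ADD r4, r4, #6: r4=22+6=28
after LDR r4, [r1]: r4=M[212]=13
after ADD r4, r4, #4: r4=13+4=17
after OR r4, r4, #20: r4=17|20=21
after ADD r1, r1, #4: r1=212+4=216
after SUB r2, r2, #1: r2=6-1=5
CMP r2, #5  (cmp 5,5)
BGT L0: not taken
STR r4, [204] → M[204]=21
halt.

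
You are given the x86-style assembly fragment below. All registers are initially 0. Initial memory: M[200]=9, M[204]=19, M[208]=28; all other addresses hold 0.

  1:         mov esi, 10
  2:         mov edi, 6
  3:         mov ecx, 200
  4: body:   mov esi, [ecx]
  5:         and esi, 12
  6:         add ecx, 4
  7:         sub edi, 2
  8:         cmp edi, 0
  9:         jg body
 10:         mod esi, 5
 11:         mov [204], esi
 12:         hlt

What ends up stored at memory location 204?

2

after mov esi, 10: esi=10
after mov edi, 6: edi=6
after mov ecx, 200: ecx=200
after mov esi, [ecx]: esi=M[200]=9
after and esi, 12: esi=9&12=8
after add ecx, 4: ecx=200+4=204
after sub edi, 2: edi=6-2=4
cmp edi, 0  (cmp 4,0)
jg body: taken
after mov esi, [ecx]: esi=M[204]=19
after and esi, 12: esi=19&12=0
after add ecx, 4: ecx=204+4=208
after sub edi, 2: edi=4-2=2
cmp edi, 0  (cmp 2,0)
jg body: taken
after mov esi, [ecx]: esi=M[208]=28
after and esi, 12: esi=28&12=12
after add ecx, 4: ecx=208+4=212
after sub edi, 2: edi=2-2=0
cmp edi, 0  (cmp 0,0)
jg body: not taken
after mod esi, 5: esi=12%5=2
mov [204], esi → M[204]=2
halt.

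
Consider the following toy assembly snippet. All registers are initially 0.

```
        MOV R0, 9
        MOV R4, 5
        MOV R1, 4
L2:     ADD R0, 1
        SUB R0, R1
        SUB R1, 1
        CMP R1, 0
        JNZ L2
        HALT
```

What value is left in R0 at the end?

3

MOV R0, 9 → R0=9
MOV R4, 5 → R4=5
MOV R1, 4 → R1=4
ADD R0, 1 → R0=9+1=10
SUB R0, R1 → R0=10-4=6
SUB R1, 1 → R1=4-1=3
CMP R1, 0  (cmp 3,0)
JNZ L2: taken
ADD R0, 1 → R0=6+1=7
SUB R0, R1 → R0=7-3=4
SUB R1, 1 → R1=3-1=2
CMP R1, 0  (cmp 2,0)
JNZ L2: taken
ADD R0, 1 → R0=4+1=5
SUB R0, R1 → R0=5-2=3
SUB R1, 1 → R1=2-1=1
CMP R1, 0  (cmp 1,0)
JNZ L2: taken
ADD R0, 1 → R0=3+1=4
SUB R0, R1 → R0=4-1=3
SUB R1, 1 → R1=1-1=0
CMP R1, 0  (cmp 0,0)
JNZ L2: not taken
halt.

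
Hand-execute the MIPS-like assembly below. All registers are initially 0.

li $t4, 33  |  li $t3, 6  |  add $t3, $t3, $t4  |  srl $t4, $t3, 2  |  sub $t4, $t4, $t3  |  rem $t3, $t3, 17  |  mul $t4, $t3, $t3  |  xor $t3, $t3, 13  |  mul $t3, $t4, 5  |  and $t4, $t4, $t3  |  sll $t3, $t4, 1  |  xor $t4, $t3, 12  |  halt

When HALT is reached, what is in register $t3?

after li $t4, 33: $t4=33
after li $t3, 6: $t3=6
after add $t3, $t3, $t4: $t3=6+33=39
after srl $t4, $t3, 2: $t4=39>>2=9
after sub $t4, $t4, $t3: $t4=9-39=-30
after rem $t3, $t3, 17: $t3=39%17=5
after mul $t4, $t3, $t3: $t4=5*5=25
after xor $t3, $t3, 13: $t3=5^13=8
after mul $t3, $t4, 5: $t3=25*5=125
after and $t4, $t4, $t3: $t4=25&125=25
after sll $t3, $t4, 1: $t3=25<<1=50
after xor $t4, $t3, 12: $t4=50^12=62
halt.

50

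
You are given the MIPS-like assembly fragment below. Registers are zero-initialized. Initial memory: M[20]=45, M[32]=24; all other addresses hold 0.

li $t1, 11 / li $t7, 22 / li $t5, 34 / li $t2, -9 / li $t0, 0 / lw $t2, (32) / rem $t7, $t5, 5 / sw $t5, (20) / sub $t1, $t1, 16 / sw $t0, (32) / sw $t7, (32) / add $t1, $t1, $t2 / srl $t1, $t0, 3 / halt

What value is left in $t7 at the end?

4

li $t1, 11 → $t1=11
li $t7, 22 → $t7=22
li $t5, 34 → $t5=34
li $t2, -9 → $t2=-9
li $t0, 0 → $t0=0
lw $t2, (32) → $t2=M[32]=24
rem $t7, $t5, 5 → $t7=34%5=4
sw $t5, (20) → M[20]=34
sub $t1, $t1, 16 → $t1=11-16=-5
sw $t0, (32) → M[32]=0
sw $t7, (32) → M[32]=4
add $t1, $t1, $t2 → $t1=(-5)+24=19
srl $t1, $t0, 3 → $t1=0>>3=0
halt.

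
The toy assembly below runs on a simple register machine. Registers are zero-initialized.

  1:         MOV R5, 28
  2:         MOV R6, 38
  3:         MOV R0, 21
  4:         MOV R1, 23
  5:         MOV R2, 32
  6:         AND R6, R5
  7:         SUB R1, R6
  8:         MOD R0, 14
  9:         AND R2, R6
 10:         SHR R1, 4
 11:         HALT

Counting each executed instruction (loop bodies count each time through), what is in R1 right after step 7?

after MOV R5, 28: R5=28
after MOV R6, 38: R6=38
after MOV R0, 21: R0=21
after MOV R1, 23: R1=23
after MOV R2, 32: R2=32
after AND R6, R5: R6=38&28=4
after SUB R1, R6: R1=23-4=19
After step 7: R1 = 19.

19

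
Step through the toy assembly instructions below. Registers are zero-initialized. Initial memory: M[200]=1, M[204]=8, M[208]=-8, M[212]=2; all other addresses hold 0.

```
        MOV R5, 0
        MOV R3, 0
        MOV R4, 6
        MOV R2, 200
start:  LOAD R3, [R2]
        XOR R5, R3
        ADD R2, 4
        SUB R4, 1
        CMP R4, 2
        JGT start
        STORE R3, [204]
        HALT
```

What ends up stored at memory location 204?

R5=0
R3=0
R4=6
R2=200
R3=M[200]=1
R5=0^1=1
R2=200+4=204
R4=6-1=5
CMP R4, 2  (cmp 5,2)
JGT start: taken
R3=M[204]=8
R5=1^8=9
R2=204+4=208
R4=5-1=4
CMP R4, 2  (cmp 4,2)
JGT start: taken
R3=M[208]=-8
R5=9^(-8)=-15
R2=208+4=212
R4=4-1=3
CMP R4, 2  (cmp 3,2)
JGT start: taken
R3=M[212]=2
R5=(-15)^2=-13
R2=212+4=216
R4=3-1=2
CMP R4, 2  (cmp 2,2)
JGT start: not taken
STORE R3, [204] → M[204]=2
halt.

2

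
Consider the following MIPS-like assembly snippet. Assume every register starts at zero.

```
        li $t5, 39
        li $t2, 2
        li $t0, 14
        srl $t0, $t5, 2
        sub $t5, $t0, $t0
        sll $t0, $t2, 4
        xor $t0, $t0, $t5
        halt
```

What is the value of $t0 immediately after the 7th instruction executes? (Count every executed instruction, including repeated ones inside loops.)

$t5=39
$t2=2
$t0=14
$t0=39>>2=9
$t5=9-9=0
$t0=2<<4=32
$t0=32^0=32
After step 7: $t0 = 32.

32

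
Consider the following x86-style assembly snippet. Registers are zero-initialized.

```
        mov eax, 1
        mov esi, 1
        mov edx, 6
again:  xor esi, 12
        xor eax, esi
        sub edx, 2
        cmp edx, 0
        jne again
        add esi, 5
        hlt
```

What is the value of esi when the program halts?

18

mov eax, 1 → eax=1
mov esi, 1 → esi=1
mov edx, 6 → edx=6
xor esi, 12 → esi=1^12=13
xor eax, esi → eax=1^13=12
sub edx, 2 → edx=6-2=4
cmp edx, 0  (cmp 4,0)
jne again: taken
xor esi, 12 → esi=13^12=1
xor eax, esi → eax=12^1=13
sub edx, 2 → edx=4-2=2
cmp edx, 0  (cmp 2,0)
jne again: taken
xor esi, 12 → esi=1^12=13
xor eax, esi → eax=13^13=0
sub edx, 2 → edx=2-2=0
cmp edx, 0  (cmp 0,0)
jne again: not taken
add esi, 5 → esi=13+5=18
halt.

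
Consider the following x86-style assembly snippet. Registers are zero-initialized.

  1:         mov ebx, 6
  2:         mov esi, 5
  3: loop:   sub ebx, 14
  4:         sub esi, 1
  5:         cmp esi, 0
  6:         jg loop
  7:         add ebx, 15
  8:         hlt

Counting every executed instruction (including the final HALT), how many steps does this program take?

24

ebx=6
esi=5
ebx=6-14=-8
esi=5-1=4
cmp esi, 0  (cmp 4,0)
jg loop: taken
ebx=(-8)-14=-22
esi=4-1=3
cmp esi, 0  (cmp 3,0)
jg loop: taken
ebx=(-22)-14=-36
esi=3-1=2
cmp esi, 0  (cmp 2,0)
jg loop: taken
ebx=(-36)-14=-50
esi=2-1=1
cmp esi, 0  (cmp 1,0)
jg loop: taken
ebx=(-50)-14=-64
esi=1-1=0
cmp esi, 0  (cmp 0,0)
jg loop: not taken
ebx=(-64)+15=-49
halt.
Total executed instructions: 24.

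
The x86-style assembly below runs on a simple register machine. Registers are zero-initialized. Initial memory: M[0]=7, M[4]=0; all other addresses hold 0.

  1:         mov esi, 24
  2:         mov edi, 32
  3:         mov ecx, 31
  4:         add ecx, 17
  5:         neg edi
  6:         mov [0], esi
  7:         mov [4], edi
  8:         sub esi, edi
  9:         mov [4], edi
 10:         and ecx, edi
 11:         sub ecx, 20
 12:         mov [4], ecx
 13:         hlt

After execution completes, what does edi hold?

-32

after mov esi, 24: esi=24
after mov edi, 32: edi=32
after mov ecx, 31: ecx=31
after add ecx, 17: ecx=31+17=48
after neg edi: edi=-(32)=-32
mov [0], esi → M[0]=24
mov [4], edi → M[4]=-32
after sub esi, edi: esi=24-(-32)=56
mov [4], edi → M[4]=-32
after and ecx, edi: ecx=48&(-32)=32
after sub ecx, 20: ecx=32-20=12
mov [4], ecx → M[4]=12
halt.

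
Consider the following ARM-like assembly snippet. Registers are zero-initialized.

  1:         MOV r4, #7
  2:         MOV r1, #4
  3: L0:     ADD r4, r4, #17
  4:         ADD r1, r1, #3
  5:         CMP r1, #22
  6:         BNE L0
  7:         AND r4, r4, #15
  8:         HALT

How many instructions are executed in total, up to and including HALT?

MOV r4, #7 → r4=7
MOV r1, #4 → r1=4
ADD r4, r4, #17 → r4=7+17=24
ADD r1, r1, #3 → r1=4+3=7
CMP r1, #22  (cmp 7,22)
BNE L0: taken
ADD r4, r4, #17 → r4=24+17=41
ADD r1, r1, #3 → r1=7+3=10
CMP r1, #22  (cmp 10,22)
BNE L0: taken
ADD r4, r4, #17 → r4=41+17=58
ADD r1, r1, #3 → r1=10+3=13
CMP r1, #22  (cmp 13,22)
BNE L0: taken
ADD r4, r4, #17 → r4=58+17=75
ADD r1, r1, #3 → r1=13+3=16
CMP r1, #22  (cmp 16,22)
BNE L0: taken
ADD r4, r4, #17 → r4=75+17=92
ADD r1, r1, #3 → r1=16+3=19
CMP r1, #22  (cmp 19,22)
BNE L0: taken
ADD r4, r4, #17 → r4=92+17=109
ADD r1, r1, #3 → r1=19+3=22
CMP r1, #22  (cmp 22,22)
BNE L0: not taken
AND r4, r4, #15 → r4=109&15=13
halt.
Total executed instructions: 28.

28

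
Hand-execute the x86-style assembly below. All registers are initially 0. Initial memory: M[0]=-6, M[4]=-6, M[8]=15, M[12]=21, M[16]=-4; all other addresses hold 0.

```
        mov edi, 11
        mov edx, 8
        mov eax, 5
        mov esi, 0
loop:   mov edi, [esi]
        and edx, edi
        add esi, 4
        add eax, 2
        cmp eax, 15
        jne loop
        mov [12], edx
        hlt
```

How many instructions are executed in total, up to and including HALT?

after mov edi, 11: edi=11
after mov edx, 8: edx=8
after mov eax, 5: eax=5
after mov esi, 0: esi=0
after mov edi, [esi]: edi=M[0]=-6
after and edx, edi: edx=8&(-6)=8
after add esi, 4: esi=0+4=4
after add eax, 2: eax=5+2=7
cmp eax, 15  (cmp 7,15)
jne loop: taken
after mov edi, [esi]: edi=M[4]=-6
after and edx, edi: edx=8&(-6)=8
after add esi, 4: esi=4+4=8
after add eax, 2: eax=7+2=9
cmp eax, 15  (cmp 9,15)
jne loop: taken
after mov edi, [esi]: edi=M[8]=15
after and edx, edi: edx=8&15=8
after add esi, 4: esi=8+4=12
after add eax, 2: eax=9+2=11
cmp eax, 15  (cmp 11,15)
jne loop: taken
after mov edi, [esi]: edi=M[12]=21
after and edx, edi: edx=8&21=0
after add esi, 4: esi=12+4=16
after add eax, 2: eax=11+2=13
cmp eax, 15  (cmp 13,15)
jne loop: taken
after mov edi, [esi]: edi=M[16]=-4
after and edx, edi: edx=0&(-4)=0
after add esi, 4: esi=16+4=20
after add eax, 2: eax=13+2=15
cmp eax, 15  (cmp 15,15)
jne loop: not taken
mov [12], edx → M[12]=0
halt.
Total executed instructions: 36.

36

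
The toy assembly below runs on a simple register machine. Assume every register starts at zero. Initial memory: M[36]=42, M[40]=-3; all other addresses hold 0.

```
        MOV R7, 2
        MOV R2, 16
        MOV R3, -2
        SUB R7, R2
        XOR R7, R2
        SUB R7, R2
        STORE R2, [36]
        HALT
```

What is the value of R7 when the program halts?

-46

MOV R7, 2 → R7=2
MOV R2, 16 → R2=16
MOV R3, -2 → R3=-2
SUB R7, R2 → R7=2-16=-14
XOR R7, R2 → R7=(-14)^16=-30
SUB R7, R2 → R7=(-30)-16=-46
STORE R2, [36] → M[36]=16
halt.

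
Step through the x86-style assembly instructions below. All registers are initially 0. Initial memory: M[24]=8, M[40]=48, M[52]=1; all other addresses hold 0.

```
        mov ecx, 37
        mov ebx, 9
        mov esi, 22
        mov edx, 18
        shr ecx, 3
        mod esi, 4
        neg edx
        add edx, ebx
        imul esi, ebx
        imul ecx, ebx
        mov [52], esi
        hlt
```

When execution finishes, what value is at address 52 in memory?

18

ecx=37
ebx=9
esi=22
edx=18
ecx=37>>3=4
esi=22%4=2
edx=-(18)=-18
edx=(-18)+9=-9
esi=2*9=18
ecx=4*9=36
mov [52], esi → M[52]=18
halt.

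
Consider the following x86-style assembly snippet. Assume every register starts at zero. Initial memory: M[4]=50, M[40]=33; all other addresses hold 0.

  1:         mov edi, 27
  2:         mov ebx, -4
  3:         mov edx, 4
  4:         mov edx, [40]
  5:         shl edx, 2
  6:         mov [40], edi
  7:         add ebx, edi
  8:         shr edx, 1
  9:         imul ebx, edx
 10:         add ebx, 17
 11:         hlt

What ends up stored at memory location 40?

27

after mov edi, 27: edi=27
after mov ebx, -4: ebx=-4
after mov edx, 4: edx=4
after mov edx, [40]: edx=M[40]=33
after shl edx, 2: edx=33<<2=132
mov [40], edi → M[40]=27
after add ebx, edi: ebx=(-4)+27=23
after shr edx, 1: edx=132>>1=66
after imul ebx, edx: ebx=23*66=1518
after add ebx, 17: ebx=1518+17=1535
halt.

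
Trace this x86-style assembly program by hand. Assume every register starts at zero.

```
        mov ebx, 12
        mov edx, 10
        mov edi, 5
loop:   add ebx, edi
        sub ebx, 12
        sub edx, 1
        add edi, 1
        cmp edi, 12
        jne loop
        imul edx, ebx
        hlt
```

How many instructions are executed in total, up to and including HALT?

47

after mov ebx, 12: ebx=12
after mov edx, 10: edx=10
after mov edi, 5: edi=5
after add ebx, edi: ebx=12+5=17
after sub ebx, 12: ebx=17-12=5
after sub edx, 1: edx=10-1=9
after add edi, 1: edi=5+1=6
cmp edi, 12  (cmp 6,12)
jne loop: taken
after add ebx, edi: ebx=5+6=11
after sub ebx, 12: ebx=11-12=-1
after sub edx, 1: edx=9-1=8
after add edi, 1: edi=6+1=7
cmp edi, 12  (cmp 7,12)
jne loop: taken
after add ebx, edi: ebx=(-1)+7=6
after sub ebx, 12: ebx=6-12=-6
after sub edx, 1: edx=8-1=7
after add edi, 1: edi=7+1=8
cmp edi, 12  (cmp 8,12)
jne loop: taken
after add ebx, edi: ebx=(-6)+8=2
after sub ebx, 12: ebx=2-12=-10
after sub edx, 1: edx=7-1=6
after add edi, 1: edi=8+1=9
cmp edi, 12  (cmp 9,12)
jne loop: taken
after add ebx, edi: ebx=(-10)+9=-1
after sub ebx, 12: ebx=(-1)-12=-13
after sub edx, 1: edx=6-1=5
after add edi, 1: edi=9+1=10
cmp edi, 12  (cmp 10,12)
jne loop: taken
after add ebx, edi: ebx=(-13)+10=-3
after sub ebx, 12: ebx=(-3)-12=-15
after sub edx, 1: edx=5-1=4
after add edi, 1: edi=10+1=11
cmp edi, 12  (cmp 11,12)
jne loop: taken
after add ebx, edi: ebx=(-15)+11=-4
after sub ebx, 12: ebx=(-4)-12=-16
after sub edx, 1: edx=4-1=3
after add edi, 1: edi=11+1=12
cmp edi, 12  (cmp 12,12)
jne loop: not taken
after imul edx, ebx: edx=3*(-16)=-48
halt.
Total executed instructions: 47.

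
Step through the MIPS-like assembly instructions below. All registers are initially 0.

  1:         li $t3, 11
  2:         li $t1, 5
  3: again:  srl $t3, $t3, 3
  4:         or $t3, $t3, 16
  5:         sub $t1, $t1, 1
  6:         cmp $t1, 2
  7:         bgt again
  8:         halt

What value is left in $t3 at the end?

li $t3, 11 → $t3=11
li $t1, 5 → $t1=5
srl $t3, $t3, 3 → $t3=11>>3=1
or $t3, $t3, 16 → $t3=1|16=17
sub $t1, $t1, 1 → $t1=5-1=4
cmp $t1, 2  (cmp 4,2)
bgt again: taken
srl $t3, $t3, 3 → $t3=17>>3=2
or $t3, $t3, 16 → $t3=2|16=18
sub $t1, $t1, 1 → $t1=4-1=3
cmp $t1, 2  (cmp 3,2)
bgt again: taken
srl $t3, $t3, 3 → $t3=18>>3=2
or $t3, $t3, 16 → $t3=2|16=18
sub $t1, $t1, 1 → $t1=3-1=2
cmp $t1, 2  (cmp 2,2)
bgt again: not taken
halt.

18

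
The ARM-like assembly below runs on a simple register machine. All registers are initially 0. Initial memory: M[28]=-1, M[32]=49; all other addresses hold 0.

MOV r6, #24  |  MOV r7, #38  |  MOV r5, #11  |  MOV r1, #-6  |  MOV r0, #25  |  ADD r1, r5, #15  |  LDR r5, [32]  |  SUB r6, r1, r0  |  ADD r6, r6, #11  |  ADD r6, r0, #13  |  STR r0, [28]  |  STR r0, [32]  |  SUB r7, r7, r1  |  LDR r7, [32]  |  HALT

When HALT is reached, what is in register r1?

MOV r6, #24 → r6=24
MOV r7, #38 → r7=38
MOV r5, #11 → r5=11
MOV r1, #-6 → r1=-6
MOV r0, #25 → r0=25
ADD r1, r5, #15 → r1=11+15=26
LDR r5, [32] → r5=M[32]=49
SUB r6, r1, r0 → r6=26-25=1
ADD r6, r6, #11 → r6=1+11=12
ADD r6, r0, #13 → r6=25+13=38
STR r0, [28] → M[28]=25
STR r0, [32] → M[32]=25
SUB r7, r7, r1 → r7=38-26=12
LDR r7, [32] → r7=M[32]=25
halt.

26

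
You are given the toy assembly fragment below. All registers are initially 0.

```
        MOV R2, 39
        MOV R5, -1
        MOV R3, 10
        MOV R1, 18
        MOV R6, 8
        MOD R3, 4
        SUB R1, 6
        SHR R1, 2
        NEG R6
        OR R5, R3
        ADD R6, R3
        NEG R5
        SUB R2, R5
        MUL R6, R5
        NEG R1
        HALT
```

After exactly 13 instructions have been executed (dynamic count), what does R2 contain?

MOV R2, 39 → R2=39
MOV R5, -1 → R5=-1
MOV R3, 10 → R3=10
MOV R1, 18 → R1=18
MOV R6, 8 → R6=8
MOD R3, 4 → R3=10%4=2
SUB R1, 6 → R1=18-6=12
SHR R1, 2 → R1=12>>2=3
NEG R6 → R6=-(8)=-8
OR R5, R3 → R5=(-1)|2=-1
ADD R6, R3 → R6=(-8)+2=-6
NEG R5 → R5=-(-1)=1
SUB R2, R5 → R2=39-1=38
After step 13: R2 = 38.

38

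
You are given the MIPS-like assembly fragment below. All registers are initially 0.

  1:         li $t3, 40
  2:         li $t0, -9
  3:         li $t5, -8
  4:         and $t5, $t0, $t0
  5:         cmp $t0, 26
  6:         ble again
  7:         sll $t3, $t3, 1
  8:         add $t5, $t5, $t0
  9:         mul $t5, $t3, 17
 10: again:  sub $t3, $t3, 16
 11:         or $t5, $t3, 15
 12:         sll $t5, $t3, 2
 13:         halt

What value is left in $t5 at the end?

after li $t3, 40: $t3=40
after li $t0, -9: $t0=-9
after li $t5, -8: $t5=-8
after and $t5, $t0, $t0: $t5=(-9)&(-9)=-9
cmp $t0, 26  (cmp -9,26)
ble again: taken
after sub $t3, $t3, 16: $t3=40-16=24
after or $t5, $t3, 15: $t5=24|15=31
after sll $t5, $t3, 2: $t5=24<<2=96
halt.

96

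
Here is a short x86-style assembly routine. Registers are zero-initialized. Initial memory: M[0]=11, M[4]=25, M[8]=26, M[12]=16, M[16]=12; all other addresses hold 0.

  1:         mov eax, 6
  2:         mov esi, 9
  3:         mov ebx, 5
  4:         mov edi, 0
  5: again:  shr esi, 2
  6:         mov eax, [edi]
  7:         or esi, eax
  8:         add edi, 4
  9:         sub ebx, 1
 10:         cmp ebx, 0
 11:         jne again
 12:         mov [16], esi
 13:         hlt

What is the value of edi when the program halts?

eax=6
esi=9
ebx=5
edi=0
esi=9>>2=2
eax=M[0]=11
esi=2|11=11
edi=0+4=4
ebx=5-1=4
cmp ebx, 0  (cmp 4,0)
jne again: taken
esi=11>>2=2
eax=M[4]=25
esi=2|25=27
edi=4+4=8
ebx=4-1=3
cmp ebx, 0  (cmp 3,0)
jne again: taken
esi=27>>2=6
eax=M[8]=26
esi=6|26=30
edi=8+4=12
ebx=3-1=2
cmp ebx, 0  (cmp 2,0)
jne again: taken
esi=30>>2=7
eax=M[12]=16
esi=7|16=23
edi=12+4=16
ebx=2-1=1
cmp ebx, 0  (cmp 1,0)
jne again: taken
esi=23>>2=5
eax=M[16]=12
esi=5|12=13
edi=16+4=20
ebx=1-1=0
cmp ebx, 0  (cmp 0,0)
jne again: not taken
mov [16], esi → M[16]=13
halt.

20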